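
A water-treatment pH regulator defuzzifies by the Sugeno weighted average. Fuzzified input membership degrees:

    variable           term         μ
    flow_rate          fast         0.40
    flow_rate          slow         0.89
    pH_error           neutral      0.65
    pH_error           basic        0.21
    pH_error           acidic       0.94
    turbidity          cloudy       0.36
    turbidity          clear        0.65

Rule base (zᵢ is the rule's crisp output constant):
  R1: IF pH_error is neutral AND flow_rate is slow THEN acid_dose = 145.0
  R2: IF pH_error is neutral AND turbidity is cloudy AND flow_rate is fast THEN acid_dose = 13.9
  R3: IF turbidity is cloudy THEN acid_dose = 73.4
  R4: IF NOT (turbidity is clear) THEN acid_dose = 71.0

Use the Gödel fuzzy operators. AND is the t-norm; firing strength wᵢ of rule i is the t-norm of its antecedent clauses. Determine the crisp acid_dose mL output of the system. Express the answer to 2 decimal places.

87.52

R1 (z=145.0): neutral=0.65, slow=0.89; AND[min(a, b)] → w = 0.65
R2 (z=13.9): neutral=0.65, cloudy=0.36, fast=0.40; AND[min(a, b)] → w = 0.36
R3 (z=73.4): cloudy=0.36 → w = 0.36
R4 (z=71.0): ¬clear=1−0.65=0.35 → w = 0.35
Weighted average = (0.65·145.0 + 0.36·13.9 + 0.36·73.4 + 0.35·71.0) / (0.65 + 0.36 + 0.36 + 0.35)
  = 150.5280 / 1.7200 = 87.52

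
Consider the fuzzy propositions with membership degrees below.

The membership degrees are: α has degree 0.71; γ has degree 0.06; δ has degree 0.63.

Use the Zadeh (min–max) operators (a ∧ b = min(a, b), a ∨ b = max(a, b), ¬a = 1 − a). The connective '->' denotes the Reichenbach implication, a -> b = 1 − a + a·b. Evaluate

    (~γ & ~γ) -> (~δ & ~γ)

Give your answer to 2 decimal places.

0.41

~γ = 1 − 0.06 = 0.94
~γ = 1 − 0.06 = 0.94
~γ & ~γ = min(a, b) on (0.94, 0.94) = 0.94
~δ = 1 − 0.63 = 0.37
~γ = 1 − 0.06 = 0.94
~δ & ~γ = min(a, b) on (0.37, 0.94) = 0.37
(~γ & ~γ) -> (~δ & ~γ)  [Reichenbach: 1 − a + a·b] with a=0.94, b=0.37 → 0.41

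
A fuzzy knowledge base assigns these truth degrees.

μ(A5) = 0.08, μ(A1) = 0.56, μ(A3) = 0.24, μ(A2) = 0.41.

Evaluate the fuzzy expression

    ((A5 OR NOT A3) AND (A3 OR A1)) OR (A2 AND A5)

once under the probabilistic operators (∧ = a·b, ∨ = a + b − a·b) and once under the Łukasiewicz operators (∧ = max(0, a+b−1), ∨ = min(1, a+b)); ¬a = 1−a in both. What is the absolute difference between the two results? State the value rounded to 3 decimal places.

0.106

Under probabilistic:
  NOT A3 = 1 − 0.2400 = 0.7600
  A5 OR NOT A3 = a + b − a·b on (0.0800, 0.7600) = 0.7792
  A3 OR A1 = a + b − a·b on (0.2400, 0.5600) = 0.6656
  (A5 OR NOT A3) AND (A3 OR A1) = a·b on (0.7792, 0.6656) = 0.5186
  A2 AND A5 = a·b on (0.4100, 0.0800) = 0.0328
  ((A5 OR NOT A3) AND (A3 OR A1)) OR (A2 AND A5) = a + b − a·b on (0.5186, 0.0328) = 0.5344
  → value = 0.5344
Under Łukasiewicz:
  NOT A3 = 1 − 0.24 = 0.76
  A5 OR NOT A3 = min(1, a+b) on (0.08, 0.76) = 0.84
  A3 OR A1 = min(1, a+b) on (0.24, 0.56) = 0.80
  (A5 OR NOT A3) AND (A3 OR A1) = max(0, a+b−1) on (0.84, 0.80) = 0.64
  A2 AND A5 = max(0, a+b−1) on (0.41, 0.08) = 0.00
  ((A5 OR NOT A3) AND (A3 OR A1)) OR (A2 AND A5) = min(1, a+b) on (0.64, 0.00) = 0.64
  → value = 0.6400
|0.5344 − 0.6400| = 0.106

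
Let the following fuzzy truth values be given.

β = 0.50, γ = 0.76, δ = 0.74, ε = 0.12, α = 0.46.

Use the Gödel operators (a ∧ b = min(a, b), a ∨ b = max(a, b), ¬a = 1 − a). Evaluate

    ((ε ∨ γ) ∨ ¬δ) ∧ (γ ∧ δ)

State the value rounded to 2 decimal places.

0.74

ε ∨ γ = max(a, b) on (0.12, 0.76) = 0.76
¬δ = 1 − 0.74 = 0.26
(ε ∨ γ) ∨ ¬δ = max(a, b) on (0.76, 0.26) = 0.76
γ ∧ δ = min(a, b) on (0.76, 0.74) = 0.74
((ε ∨ γ) ∨ ¬δ) ∧ (γ ∧ δ) = min(a, b) on (0.76, 0.74) = 0.74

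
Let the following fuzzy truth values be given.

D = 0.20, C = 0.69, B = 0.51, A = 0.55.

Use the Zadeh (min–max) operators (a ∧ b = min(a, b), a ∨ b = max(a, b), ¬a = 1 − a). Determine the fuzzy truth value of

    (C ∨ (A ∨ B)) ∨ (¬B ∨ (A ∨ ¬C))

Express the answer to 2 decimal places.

0.69

A ∨ B = max(a, b) on (0.55, 0.51) = 0.55
C ∨ (A ∨ B) = max(a, b) on (0.69, 0.55) = 0.69
¬B = 1 − 0.51 = 0.49
¬C = 1 − 0.69 = 0.31
A ∨ ¬C = max(a, b) on (0.55, 0.31) = 0.55
¬B ∨ (A ∨ ¬C) = max(a, b) on (0.49, 0.55) = 0.55
(C ∨ (A ∨ B)) ∨ (¬B ∨ (A ∨ ¬C)) = max(a, b) on (0.69, 0.55) = 0.69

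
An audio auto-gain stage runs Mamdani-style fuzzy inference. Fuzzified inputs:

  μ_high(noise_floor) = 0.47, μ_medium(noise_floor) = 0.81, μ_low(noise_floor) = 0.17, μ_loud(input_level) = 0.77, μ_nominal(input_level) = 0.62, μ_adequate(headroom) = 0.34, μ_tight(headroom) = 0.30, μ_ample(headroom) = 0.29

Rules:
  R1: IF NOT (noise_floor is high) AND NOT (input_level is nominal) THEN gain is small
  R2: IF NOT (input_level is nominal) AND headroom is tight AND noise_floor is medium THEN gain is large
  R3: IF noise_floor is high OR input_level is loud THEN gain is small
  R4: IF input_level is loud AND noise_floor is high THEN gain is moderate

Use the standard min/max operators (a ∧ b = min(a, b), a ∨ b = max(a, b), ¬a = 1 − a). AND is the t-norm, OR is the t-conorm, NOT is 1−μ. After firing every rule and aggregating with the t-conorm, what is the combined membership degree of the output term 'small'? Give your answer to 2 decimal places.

R1: ¬high=1−0.47=0.53, ¬nominal=1−0.62=0.38; AND[min(a, b)] → w = 0.38
R2: ¬nominal=1−0.62=0.38, tight=0.30, medium=0.81; AND[min(a, b)] → w = 0.30
R3: high=0.47, loud=0.77; OR[max(a, b)] → w = 0.77
R4: loud=0.77, high=0.47; AND[min(a, b)] → w = 0.47
Rules with consequent 'small': {R1, R3} → strengths 0.38, 0.77
Aggregate via t-conorm [max(a, b)]: 0.77

0.77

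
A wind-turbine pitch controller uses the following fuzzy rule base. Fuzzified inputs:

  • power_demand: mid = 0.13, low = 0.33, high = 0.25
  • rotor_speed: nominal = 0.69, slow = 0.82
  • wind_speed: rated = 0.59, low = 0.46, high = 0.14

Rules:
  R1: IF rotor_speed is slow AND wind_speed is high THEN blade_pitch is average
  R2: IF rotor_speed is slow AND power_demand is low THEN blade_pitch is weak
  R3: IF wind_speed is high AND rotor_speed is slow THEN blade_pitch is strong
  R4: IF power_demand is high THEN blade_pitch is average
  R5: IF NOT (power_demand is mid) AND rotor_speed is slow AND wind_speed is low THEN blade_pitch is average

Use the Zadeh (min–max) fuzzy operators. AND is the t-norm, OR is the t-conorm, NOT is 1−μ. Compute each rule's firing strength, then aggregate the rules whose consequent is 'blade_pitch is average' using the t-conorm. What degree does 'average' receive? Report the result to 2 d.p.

0.46

R1: slow=0.82, high=0.14; AND[min(a, b)] → w = 0.14
R2: slow=0.82, low=0.33; AND[min(a, b)] → w = 0.33
R3: high=0.14, slow=0.82; AND[min(a, b)] → w = 0.14
R4: high=0.25 → w = 0.25
R5: ¬mid=1−0.13=0.87, slow=0.82, low=0.46; AND[min(a, b)] → w = 0.46
Rules with consequent 'average': {R1, R4, R5} → strengths 0.14, 0.25, 0.46
Aggregate via t-conorm [max(a, b)]: 0.46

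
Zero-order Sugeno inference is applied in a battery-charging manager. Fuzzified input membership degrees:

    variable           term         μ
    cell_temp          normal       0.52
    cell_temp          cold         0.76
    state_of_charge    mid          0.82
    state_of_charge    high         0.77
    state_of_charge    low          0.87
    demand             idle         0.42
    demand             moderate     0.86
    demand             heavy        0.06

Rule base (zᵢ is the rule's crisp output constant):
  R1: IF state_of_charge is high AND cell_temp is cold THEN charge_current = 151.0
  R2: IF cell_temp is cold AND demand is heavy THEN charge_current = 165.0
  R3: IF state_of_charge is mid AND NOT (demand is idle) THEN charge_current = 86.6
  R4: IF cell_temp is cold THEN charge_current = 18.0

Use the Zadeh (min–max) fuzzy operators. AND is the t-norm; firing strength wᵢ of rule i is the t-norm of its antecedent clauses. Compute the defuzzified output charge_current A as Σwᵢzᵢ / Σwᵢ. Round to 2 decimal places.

R1 (z=151.0): high=0.77, cold=0.76; AND[min(a, b)] → w = 0.76
R2 (z=165.0): cold=0.76, heavy=0.06; AND[min(a, b)] → w = 0.06
R3 (z=86.6): mid=0.82, ¬idle=1−0.42=0.58; AND[min(a, b)] → w = 0.58
R4 (z=18.0): cold=0.76 → w = 0.76
Weighted average = (0.76·151.0 + 0.06·165.0 + 0.58·86.6 + 0.76·18.0) / (0.76 + 0.06 + 0.58 + 0.76)
  = 188.5680 / 2.1600 = 87.30

87.30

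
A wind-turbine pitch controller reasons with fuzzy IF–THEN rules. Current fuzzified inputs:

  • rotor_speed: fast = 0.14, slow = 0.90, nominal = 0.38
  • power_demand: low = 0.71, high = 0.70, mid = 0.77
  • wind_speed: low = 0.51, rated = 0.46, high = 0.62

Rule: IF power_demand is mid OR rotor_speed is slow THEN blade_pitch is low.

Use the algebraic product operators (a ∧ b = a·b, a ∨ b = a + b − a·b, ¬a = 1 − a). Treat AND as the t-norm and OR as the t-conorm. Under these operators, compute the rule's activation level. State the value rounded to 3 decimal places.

0.977

firing strength: mid=0.77, slow=0.90; OR[a + b − a·b] → w = 0.9770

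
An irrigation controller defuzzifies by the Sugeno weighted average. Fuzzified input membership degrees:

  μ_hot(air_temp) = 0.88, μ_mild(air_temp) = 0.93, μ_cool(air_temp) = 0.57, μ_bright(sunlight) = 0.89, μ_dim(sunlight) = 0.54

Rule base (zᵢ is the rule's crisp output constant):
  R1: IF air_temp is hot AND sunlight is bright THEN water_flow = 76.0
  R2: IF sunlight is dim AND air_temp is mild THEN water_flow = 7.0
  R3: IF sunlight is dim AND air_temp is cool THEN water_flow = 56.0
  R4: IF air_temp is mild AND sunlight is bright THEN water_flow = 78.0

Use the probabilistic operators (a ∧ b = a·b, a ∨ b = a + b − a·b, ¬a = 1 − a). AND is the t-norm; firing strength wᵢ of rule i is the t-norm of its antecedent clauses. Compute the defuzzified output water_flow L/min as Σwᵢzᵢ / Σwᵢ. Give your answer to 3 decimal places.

R1 (z=76.0): hot=0.88, bright=0.89; AND[a·b] → w = 0.7832
R2 (z=7.0): dim=0.54, mild=0.93; AND[a·b] → w = 0.5022
R3 (z=56.0): dim=0.54, cool=0.57; AND[a·b] → w = 0.3078
R4 (z=78.0): mild=0.93, bright=0.89; AND[a·b] → w = 0.8277
Weighted average = (0.7832·76.0 + 0.5022·7.0 + 0.3078·56.0 + 0.8277·78.0) / (0.7832 + 0.5022 + 0.3078 + 0.8277)
  = 144.8360 / 2.4209 = 59.827

59.827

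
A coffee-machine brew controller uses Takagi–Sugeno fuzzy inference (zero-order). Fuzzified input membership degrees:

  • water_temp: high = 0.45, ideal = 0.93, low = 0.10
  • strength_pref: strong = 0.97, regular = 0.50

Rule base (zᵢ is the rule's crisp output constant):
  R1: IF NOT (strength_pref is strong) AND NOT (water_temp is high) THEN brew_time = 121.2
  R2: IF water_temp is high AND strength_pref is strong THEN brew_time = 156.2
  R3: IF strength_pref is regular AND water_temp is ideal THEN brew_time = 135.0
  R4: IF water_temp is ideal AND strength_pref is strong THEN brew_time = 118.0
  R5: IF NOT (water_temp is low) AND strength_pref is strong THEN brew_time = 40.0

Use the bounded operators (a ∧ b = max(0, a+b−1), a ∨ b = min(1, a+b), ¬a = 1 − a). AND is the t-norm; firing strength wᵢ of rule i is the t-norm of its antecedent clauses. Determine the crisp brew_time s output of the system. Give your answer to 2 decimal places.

R1 (z=121.2): ¬strong=1−0.97=0.03, ¬high=1−0.45=0.55; AND[max(0, a+b−1)] → w = 0.00
R2 (z=156.2): high=0.45, strong=0.97; AND[max(0, a+b−1)] → w = 0.42
R3 (z=135.0): regular=0.50, ideal=0.93; AND[max(0, a+b−1)] → w = 0.43
R4 (z=118.0): ideal=0.93, strong=0.97; AND[max(0, a+b−1)] → w = 0.90
R5 (z=40.0): ¬low=1−0.10=0.90, strong=0.97; AND[max(0, a+b−1)] → w = 0.87
Weighted average = (0.00·121.2 + 0.42·156.2 + 0.43·135.0 + 0.90·118.0 + 0.87·40.0) / (0.00 + 0.42 + 0.43 + 0.90 + 0.87)
  = 264.6540 / 2.6200 = 101.01

101.01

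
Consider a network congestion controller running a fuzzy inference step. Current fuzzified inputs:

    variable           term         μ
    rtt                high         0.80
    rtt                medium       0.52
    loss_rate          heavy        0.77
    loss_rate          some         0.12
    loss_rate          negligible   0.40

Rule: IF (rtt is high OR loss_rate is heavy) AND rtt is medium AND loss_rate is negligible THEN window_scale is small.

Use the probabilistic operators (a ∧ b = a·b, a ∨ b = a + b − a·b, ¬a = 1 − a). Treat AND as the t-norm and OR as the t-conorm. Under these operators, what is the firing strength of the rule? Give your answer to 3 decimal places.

0.198

firing strength: (high=0.80 OR heavy=0.77) = 0.9540; AND[a·b] with medium=0.52, negligible=0.40 → w = 0.1984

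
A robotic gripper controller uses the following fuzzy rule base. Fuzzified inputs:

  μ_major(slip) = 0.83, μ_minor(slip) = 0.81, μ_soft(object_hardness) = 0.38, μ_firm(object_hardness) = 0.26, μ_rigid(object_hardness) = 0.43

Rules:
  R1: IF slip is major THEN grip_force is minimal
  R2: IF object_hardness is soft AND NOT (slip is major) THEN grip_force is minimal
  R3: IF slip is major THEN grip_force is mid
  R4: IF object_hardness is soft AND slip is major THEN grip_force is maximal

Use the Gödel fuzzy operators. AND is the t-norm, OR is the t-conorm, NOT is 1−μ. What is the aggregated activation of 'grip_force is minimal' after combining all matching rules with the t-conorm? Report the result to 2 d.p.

R1: major=0.83 → w = 0.83
R2: soft=0.38, ¬major=1−0.83=0.17; AND[min(a, b)] → w = 0.17
R3: major=0.83 → w = 0.83
R4: soft=0.38, major=0.83; AND[min(a, b)] → w = 0.38
Rules with consequent 'minimal': {R1, R2} → strengths 0.83, 0.17
Aggregate via t-conorm [max(a, b)]: 0.83

0.83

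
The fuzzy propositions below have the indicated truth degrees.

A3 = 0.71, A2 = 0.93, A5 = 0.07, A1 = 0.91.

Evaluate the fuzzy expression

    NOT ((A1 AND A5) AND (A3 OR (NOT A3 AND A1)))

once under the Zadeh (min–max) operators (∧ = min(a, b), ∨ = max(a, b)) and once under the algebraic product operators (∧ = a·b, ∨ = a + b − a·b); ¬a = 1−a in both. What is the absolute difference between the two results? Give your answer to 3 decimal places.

Under Zadeh (min–max):
  A1 AND A5 = min(a, b) on (0.91, 0.07) = 0.07
  NOT A3 = 1 − 0.71 = 0.29
  NOT A3 AND A1 = min(a, b) on (0.29, 0.91) = 0.29
  A3 OR (NOT A3 AND A1) = max(a, b) on (0.71, 0.29) = 0.71
  (A1 AND A5) AND (A3 OR (NOT A3 AND A1)) = min(a, b) on (0.07, 0.71) = 0.07
  NOT ((A1 AND A5) AND (A3 OR (NOT A3 AND A1))) = 1 − 0.07 = 0.93
  → value = 0.9300
Under algebraic product:
  A1 AND A5 = a·b on (0.9100, 0.0700) = 0.0637
  NOT A3 = 1 − 0.7100 = 0.2900
  NOT A3 AND A1 = a·b on (0.2900, 0.9100) = 0.2639
  A3 OR (NOT A3 AND A1) = a + b − a·b on (0.7100, 0.2639) = 0.7865
  (A1 AND A5) AND (A3 OR (NOT A3 AND A1)) = a·b on (0.0637, 0.7865) = 0.0501
  NOT ((A1 AND A5) AND (A3 OR (NOT A3 AND A1))) = 1 − 0.0501 = 0.9499
  → value = 0.9499
|0.9300 − 0.9499| = 0.020

0.020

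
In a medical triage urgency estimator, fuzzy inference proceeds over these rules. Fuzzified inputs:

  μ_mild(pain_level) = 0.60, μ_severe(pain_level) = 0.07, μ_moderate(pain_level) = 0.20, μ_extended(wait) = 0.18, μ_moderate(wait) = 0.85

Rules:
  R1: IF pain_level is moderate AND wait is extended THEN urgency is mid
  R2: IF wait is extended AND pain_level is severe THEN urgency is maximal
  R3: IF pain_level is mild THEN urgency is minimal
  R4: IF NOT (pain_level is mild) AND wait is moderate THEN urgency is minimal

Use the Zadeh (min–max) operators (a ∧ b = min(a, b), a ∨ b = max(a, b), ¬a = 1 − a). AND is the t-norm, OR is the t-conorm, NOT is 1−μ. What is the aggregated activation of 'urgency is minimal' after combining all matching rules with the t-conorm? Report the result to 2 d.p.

0.60

R1: moderate=0.20, extended=0.18; AND[min(a, b)] → w = 0.18
R2: extended=0.18, severe=0.07; AND[min(a, b)] → w = 0.07
R3: mild=0.60 → w = 0.60
R4: ¬mild=1−0.60=0.40, moderate=0.85; AND[min(a, b)] → w = 0.40
Rules with consequent 'minimal': {R3, R4} → strengths 0.60, 0.40
Aggregate via t-conorm [max(a, b)]: 0.60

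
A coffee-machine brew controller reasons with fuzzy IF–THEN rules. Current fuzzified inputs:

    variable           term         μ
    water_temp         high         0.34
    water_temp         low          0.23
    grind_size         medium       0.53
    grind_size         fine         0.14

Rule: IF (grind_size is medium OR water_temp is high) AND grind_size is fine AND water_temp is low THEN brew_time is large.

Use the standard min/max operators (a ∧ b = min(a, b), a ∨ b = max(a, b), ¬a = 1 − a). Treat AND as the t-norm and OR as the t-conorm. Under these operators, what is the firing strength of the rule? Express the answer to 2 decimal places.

firing strength: (medium=0.53 OR high=0.34) = 0.53; AND[min(a, b)] with fine=0.14, low=0.23 → w = 0.14

0.14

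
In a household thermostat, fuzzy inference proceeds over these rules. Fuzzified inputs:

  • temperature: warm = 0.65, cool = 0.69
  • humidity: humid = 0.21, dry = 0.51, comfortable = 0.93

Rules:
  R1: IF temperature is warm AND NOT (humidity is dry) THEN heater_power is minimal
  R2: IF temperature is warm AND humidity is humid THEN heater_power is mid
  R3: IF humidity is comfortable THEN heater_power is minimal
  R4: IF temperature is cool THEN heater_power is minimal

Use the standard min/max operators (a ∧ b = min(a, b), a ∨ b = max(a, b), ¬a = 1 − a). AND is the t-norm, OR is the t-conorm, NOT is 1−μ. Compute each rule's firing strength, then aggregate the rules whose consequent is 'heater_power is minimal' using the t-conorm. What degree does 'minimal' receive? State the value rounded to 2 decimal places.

R1: warm=0.65, ¬dry=1−0.51=0.49; AND[min(a, b)] → w = 0.49
R2: warm=0.65, humid=0.21; AND[min(a, b)] → w = 0.21
R3: comfortable=0.93 → w = 0.93
R4: cool=0.69 → w = 0.69
Rules with consequent 'minimal': {R1, R3, R4} → strengths 0.49, 0.93, 0.69
Aggregate via t-conorm [max(a, b)]: 0.93

0.93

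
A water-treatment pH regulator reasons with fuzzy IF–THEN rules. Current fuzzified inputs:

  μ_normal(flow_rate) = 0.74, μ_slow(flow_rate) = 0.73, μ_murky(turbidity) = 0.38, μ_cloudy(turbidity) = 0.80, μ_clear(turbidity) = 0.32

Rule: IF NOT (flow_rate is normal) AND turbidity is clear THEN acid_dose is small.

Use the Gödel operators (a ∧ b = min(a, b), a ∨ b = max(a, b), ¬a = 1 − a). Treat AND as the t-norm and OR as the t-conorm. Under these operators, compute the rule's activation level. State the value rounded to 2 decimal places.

firing strength: ¬normal=1−0.74=0.26, clear=0.32; AND[min(a, b)] → w = 0.26

0.26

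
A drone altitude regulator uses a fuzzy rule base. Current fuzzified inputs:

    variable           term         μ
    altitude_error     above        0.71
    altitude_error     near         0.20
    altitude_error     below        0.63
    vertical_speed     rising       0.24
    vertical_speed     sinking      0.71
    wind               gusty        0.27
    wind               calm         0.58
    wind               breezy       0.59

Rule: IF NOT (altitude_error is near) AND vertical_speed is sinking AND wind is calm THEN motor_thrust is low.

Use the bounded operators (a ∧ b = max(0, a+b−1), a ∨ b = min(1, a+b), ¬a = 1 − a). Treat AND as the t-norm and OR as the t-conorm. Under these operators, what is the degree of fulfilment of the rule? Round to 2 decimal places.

0.09

firing strength: ¬near=1−0.20=0.80, sinking=0.71, calm=0.58; AND[max(0, a+b−1)] → w = 0.09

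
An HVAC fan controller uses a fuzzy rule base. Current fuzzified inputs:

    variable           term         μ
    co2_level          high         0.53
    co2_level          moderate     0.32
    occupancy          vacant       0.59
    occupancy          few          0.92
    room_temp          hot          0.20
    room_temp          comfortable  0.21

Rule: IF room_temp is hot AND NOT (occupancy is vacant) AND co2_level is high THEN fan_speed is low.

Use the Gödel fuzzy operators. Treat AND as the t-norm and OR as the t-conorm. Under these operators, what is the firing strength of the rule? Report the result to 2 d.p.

firing strength: hot=0.20, ¬vacant=1−0.59=0.41, high=0.53; AND[min(a, b)] → w = 0.20

0.20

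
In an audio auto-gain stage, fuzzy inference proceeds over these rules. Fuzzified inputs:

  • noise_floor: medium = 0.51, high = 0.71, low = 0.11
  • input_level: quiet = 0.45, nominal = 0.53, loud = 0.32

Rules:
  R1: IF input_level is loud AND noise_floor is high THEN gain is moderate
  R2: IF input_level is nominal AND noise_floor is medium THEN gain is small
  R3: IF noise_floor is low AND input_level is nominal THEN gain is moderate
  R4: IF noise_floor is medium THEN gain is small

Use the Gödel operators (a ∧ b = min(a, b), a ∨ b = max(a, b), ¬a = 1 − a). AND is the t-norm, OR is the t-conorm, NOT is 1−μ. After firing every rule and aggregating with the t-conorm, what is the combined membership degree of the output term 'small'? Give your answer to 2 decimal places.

0.51

R1: loud=0.32, high=0.71; AND[min(a, b)] → w = 0.32
R2: nominal=0.53, medium=0.51; AND[min(a, b)] → w = 0.51
R3: low=0.11, nominal=0.53; AND[min(a, b)] → w = 0.11
R4: medium=0.51 → w = 0.51
Rules with consequent 'small': {R2, R4} → strengths 0.51, 0.51
Aggregate via t-conorm [max(a, b)]: 0.51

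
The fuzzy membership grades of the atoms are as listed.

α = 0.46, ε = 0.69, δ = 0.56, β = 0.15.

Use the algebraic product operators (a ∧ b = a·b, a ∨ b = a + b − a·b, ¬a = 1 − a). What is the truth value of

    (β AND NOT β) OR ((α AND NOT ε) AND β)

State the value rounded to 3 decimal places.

0.146

NOT β = 1 − 0.1500 = 0.8500
β AND NOT β = a·b on (0.1500, 0.8500) = 0.1275
NOT ε = 1 − 0.6900 = 0.3100
α AND NOT ε = a·b on (0.4600, 0.3100) = 0.1426
(α AND NOT ε) AND β = a·b on (0.1426, 0.1500) = 0.0214
(β AND NOT β) OR ((α AND NOT ε) AND β) = a + b − a·b on (0.1275, 0.0214) = 0.1462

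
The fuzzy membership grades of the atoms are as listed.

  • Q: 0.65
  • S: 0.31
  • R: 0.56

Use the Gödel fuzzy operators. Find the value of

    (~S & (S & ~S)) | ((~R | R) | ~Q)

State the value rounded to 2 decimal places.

0.56

~S = 1 − 0.31 = 0.69
~S = 1 − 0.31 = 0.69
S & ~S = min(a, b) on (0.31, 0.69) = 0.31
~S & (S & ~S) = min(a, b) on (0.69, 0.31) = 0.31
~R = 1 − 0.56 = 0.44
~R | R = max(a, b) on (0.44, 0.56) = 0.56
~Q = 1 − 0.65 = 0.35
(~R | R) | ~Q = max(a, b) on (0.56, 0.35) = 0.56
(~S & (S & ~S)) | ((~R | R) | ~Q) = max(a, b) on (0.31, 0.56) = 0.56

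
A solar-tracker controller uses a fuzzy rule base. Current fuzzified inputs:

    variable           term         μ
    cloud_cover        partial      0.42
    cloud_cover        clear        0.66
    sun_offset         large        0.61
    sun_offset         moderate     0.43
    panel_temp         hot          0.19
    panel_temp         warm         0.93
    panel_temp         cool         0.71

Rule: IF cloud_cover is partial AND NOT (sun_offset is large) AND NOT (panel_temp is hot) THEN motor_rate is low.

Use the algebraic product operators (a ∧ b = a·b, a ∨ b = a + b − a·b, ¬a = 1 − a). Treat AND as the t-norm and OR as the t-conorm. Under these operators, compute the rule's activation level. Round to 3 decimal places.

0.133

firing strength: partial=0.42, ¬large=1−0.61=0.39, ¬hot=1−0.19=0.81; AND[a·b] → w = 0.1327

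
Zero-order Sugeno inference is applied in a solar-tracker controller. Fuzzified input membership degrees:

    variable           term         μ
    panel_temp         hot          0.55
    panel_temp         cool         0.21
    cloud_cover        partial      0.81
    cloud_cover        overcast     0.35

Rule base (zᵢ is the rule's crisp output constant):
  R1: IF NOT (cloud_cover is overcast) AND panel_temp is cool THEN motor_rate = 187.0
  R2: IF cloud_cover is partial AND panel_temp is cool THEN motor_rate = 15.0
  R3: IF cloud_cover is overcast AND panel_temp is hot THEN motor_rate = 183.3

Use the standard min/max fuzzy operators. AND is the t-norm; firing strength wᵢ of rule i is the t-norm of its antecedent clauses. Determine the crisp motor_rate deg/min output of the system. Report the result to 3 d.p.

138.409

R1 (z=187.0): ¬overcast=1−0.35=0.65, cool=0.21; AND[min(a, b)] → w = 0.21
R2 (z=15.0): partial=0.81, cool=0.21; AND[min(a, b)] → w = 0.21
R3 (z=183.3): overcast=0.35, hot=0.55; AND[min(a, b)] → w = 0.35
Weighted average = (0.21·187.0 + 0.21·15.0 + 0.35·183.3) / (0.21 + 0.21 + 0.35)
  = 106.5750 / 0.7700 = 138.409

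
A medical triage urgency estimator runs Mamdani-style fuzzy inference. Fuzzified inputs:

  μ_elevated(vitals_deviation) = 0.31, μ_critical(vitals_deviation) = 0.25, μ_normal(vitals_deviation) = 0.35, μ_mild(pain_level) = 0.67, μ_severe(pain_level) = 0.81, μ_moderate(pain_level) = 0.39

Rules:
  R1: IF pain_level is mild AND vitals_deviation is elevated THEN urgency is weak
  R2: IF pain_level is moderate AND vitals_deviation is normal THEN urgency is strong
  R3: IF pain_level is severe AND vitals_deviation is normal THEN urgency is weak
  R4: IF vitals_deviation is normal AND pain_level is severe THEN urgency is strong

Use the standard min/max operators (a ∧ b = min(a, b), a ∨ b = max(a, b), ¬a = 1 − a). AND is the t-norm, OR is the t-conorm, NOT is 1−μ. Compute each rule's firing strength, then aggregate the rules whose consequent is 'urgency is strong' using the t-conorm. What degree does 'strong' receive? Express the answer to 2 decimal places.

0.35

R1: mild=0.67, elevated=0.31; AND[min(a, b)] → w = 0.31
R2: moderate=0.39, normal=0.35; AND[min(a, b)] → w = 0.35
R3: severe=0.81, normal=0.35; AND[min(a, b)] → w = 0.35
R4: normal=0.35, severe=0.81; AND[min(a, b)] → w = 0.35
Rules with consequent 'strong': {R2, R4} → strengths 0.35, 0.35
Aggregate via t-conorm [max(a, b)]: 0.35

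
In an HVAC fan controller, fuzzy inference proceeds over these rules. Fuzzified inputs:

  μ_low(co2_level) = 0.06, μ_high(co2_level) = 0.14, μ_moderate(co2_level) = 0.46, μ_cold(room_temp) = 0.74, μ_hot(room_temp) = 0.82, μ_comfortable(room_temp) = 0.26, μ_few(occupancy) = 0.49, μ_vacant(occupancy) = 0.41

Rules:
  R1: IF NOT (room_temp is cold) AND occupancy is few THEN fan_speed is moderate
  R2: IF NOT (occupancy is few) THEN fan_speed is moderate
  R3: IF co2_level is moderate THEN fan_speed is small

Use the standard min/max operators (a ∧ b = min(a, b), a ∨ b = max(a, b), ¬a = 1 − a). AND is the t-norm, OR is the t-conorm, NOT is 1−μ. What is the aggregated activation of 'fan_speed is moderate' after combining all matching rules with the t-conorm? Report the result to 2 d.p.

0.51

R1: ¬cold=1−0.74=0.26, few=0.49; AND[min(a, b)] → w = 0.26
R2: ¬few=1−0.49=0.51 → w = 0.51
R3: moderate=0.46 → w = 0.46
Rules with consequent 'moderate': {R1, R2} → strengths 0.26, 0.51
Aggregate via t-conorm [max(a, b)]: 0.51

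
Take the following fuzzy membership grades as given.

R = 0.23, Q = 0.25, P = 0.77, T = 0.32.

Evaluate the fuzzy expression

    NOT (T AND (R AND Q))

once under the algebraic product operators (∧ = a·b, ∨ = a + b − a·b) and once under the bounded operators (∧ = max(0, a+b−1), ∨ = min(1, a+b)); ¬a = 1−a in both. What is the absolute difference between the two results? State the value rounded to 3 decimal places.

Under algebraic product:
  R AND Q = a·b on (0.2300, 0.2500) = 0.0575
  T AND (R AND Q) = a·b on (0.3200, 0.0575) = 0.0184
  NOT (T AND (R AND Q)) = 1 − 0.0184 = 0.9816
  → value = 0.9816
Under bounded:
  R AND Q = max(0, a+b−1) on (0.23, 0.25) = 0.00
  T AND (R AND Q) = max(0, a+b−1) on (0.32, 0.00) = 0.00
  NOT (T AND (R AND Q)) = 1 − 0.00 = 1.00
  → value = 1.0000
|0.9816 − 1.0000| = 0.018

0.018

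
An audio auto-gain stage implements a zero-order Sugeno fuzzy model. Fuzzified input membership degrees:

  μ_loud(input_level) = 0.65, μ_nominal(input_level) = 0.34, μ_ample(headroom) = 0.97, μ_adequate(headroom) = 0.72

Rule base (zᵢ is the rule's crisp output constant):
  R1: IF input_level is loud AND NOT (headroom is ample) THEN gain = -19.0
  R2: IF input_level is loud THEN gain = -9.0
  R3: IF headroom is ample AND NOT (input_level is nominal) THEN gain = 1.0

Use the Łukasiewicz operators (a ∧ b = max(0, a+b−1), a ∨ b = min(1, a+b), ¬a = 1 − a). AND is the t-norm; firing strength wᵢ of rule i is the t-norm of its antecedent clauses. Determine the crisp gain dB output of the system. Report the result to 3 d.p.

R1 (z=-19.0): loud=0.65, ¬ample=1−0.97=0.03; AND[max(0, a+b−1)] → w = 0.00
R2 (z=-9.0): loud=0.65 → w = 0.65
R3 (z=1.0): ample=0.97, ¬nominal=1−0.34=0.66; AND[max(0, a+b−1)] → w = 0.63
Weighted average = (0.00·-19.0 + 0.65·-9.0 + 0.63·1.0) / (0.00 + 0.65 + 0.63)
  = -5.2200 / 1.2800 = -4.078

-4.078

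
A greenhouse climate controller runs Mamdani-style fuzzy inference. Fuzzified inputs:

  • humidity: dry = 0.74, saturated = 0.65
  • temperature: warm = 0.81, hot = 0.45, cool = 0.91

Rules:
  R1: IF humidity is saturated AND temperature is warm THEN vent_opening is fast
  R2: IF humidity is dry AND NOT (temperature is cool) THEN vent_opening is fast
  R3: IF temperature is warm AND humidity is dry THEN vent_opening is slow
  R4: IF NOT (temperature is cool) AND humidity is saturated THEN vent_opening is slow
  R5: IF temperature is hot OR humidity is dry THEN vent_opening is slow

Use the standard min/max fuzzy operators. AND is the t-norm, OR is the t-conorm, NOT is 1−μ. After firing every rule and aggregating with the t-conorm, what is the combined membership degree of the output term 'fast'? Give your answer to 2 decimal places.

0.65

R1: saturated=0.65, warm=0.81; AND[min(a, b)] → w = 0.65
R2: dry=0.74, ¬cool=1−0.91=0.09; AND[min(a, b)] → w = 0.09
R3: warm=0.81, dry=0.74; AND[min(a, b)] → w = 0.74
R4: ¬cool=1−0.91=0.09, saturated=0.65; AND[min(a, b)] → w = 0.09
R5: hot=0.45, dry=0.74; OR[max(a, b)] → w = 0.74
Rules with consequent 'fast': {R1, R2} → strengths 0.65, 0.09
Aggregate via t-conorm [max(a, b)]: 0.65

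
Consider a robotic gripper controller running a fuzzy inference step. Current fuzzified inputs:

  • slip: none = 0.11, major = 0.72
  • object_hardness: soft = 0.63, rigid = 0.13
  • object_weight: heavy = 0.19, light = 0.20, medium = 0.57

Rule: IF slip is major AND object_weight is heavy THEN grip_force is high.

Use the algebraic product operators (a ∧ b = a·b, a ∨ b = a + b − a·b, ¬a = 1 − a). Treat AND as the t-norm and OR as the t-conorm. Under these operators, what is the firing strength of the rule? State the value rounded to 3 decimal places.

firing strength: major=0.72, heavy=0.19; AND[a·b] → w = 0.1368

0.137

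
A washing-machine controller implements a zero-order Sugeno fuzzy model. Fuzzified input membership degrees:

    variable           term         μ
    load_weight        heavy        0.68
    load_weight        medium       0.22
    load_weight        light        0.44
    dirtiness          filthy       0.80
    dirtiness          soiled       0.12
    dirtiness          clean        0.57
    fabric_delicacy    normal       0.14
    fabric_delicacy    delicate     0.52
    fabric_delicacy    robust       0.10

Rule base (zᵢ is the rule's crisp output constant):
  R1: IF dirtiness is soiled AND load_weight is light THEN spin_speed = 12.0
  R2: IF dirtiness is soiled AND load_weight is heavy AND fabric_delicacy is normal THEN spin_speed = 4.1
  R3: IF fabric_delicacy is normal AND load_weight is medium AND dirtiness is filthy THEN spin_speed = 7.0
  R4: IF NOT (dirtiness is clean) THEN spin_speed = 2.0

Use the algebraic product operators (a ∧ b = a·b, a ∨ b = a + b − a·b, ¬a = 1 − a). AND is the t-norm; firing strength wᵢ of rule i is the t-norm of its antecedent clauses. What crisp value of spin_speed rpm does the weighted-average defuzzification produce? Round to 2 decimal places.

3.30

R1 (z=12.0): soiled=0.12, light=0.44; AND[a·b] → w = 0.0528
R2 (z=4.1): soiled=0.12, heavy=0.68, normal=0.14; AND[a·b] → w = 0.0114
R3 (z=7.0): normal=0.14, medium=0.22, filthy=0.80; AND[a·b] → w = 0.0246
R4 (z=2.0): ¬clean=1−0.57=0.43 → w = 0.4300
Weighted average = (0.0528·12.0 + 0.0114·4.1 + 0.0246·7.0 + 0.4300·2.0) / (0.0528 + 0.0114 + 0.0246 + 0.4300)
  = 1.7129 / 0.5189 = 3.30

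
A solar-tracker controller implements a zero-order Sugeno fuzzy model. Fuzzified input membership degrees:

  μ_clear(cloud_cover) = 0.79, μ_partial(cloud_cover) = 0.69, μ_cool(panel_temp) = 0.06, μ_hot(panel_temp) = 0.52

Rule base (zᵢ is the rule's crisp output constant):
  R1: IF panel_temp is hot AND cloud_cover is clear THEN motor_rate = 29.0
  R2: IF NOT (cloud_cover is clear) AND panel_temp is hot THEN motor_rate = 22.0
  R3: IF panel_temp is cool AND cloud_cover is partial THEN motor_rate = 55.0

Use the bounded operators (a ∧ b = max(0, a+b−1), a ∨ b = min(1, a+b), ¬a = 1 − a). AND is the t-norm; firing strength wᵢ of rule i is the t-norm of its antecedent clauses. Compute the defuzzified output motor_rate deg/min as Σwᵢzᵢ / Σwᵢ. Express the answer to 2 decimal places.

29.00

R1 (z=29.0): hot=0.52, clear=0.79; AND[max(0, a+b−1)] → w = 0.31
R2 (z=22.0): ¬clear=1−0.79=0.21, hot=0.52; AND[max(0, a+b−1)] → w = 0.00
R3 (z=55.0): cool=0.06, partial=0.69; AND[max(0, a+b−1)] → w = 0.00
Weighted average = (0.31·29.0 + 0.00·22.0 + 0.00·55.0) / (0.31 + 0.00 + 0.00)
  = 8.9900 / 0.3100 = 29.00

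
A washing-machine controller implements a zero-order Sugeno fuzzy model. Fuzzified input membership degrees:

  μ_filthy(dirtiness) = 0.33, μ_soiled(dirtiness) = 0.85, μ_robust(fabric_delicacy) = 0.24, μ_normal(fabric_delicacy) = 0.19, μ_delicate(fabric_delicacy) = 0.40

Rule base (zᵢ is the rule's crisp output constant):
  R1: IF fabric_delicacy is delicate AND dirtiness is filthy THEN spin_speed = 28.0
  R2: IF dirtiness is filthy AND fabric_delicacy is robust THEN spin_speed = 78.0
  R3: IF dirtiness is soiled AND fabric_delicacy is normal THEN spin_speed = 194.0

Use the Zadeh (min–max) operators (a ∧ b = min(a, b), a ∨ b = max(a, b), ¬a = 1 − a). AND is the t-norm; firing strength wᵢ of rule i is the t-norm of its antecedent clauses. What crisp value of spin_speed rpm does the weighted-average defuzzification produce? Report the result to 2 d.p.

R1 (z=28.0): delicate=0.40, filthy=0.33; AND[min(a, b)] → w = 0.33
R2 (z=78.0): filthy=0.33, robust=0.24; AND[min(a, b)] → w = 0.24
R3 (z=194.0): soiled=0.85, normal=0.19; AND[min(a, b)] → w = 0.19
Weighted average = (0.33·28.0 + 0.24·78.0 + 0.19·194.0) / (0.33 + 0.24 + 0.19)
  = 64.8200 / 0.7600 = 85.29

85.29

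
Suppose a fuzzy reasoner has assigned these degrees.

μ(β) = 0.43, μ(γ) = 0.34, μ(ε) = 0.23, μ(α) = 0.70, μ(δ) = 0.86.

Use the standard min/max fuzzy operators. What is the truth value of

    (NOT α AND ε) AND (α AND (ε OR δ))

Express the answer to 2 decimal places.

NOT α = 1 − 0.70 = 0.30
NOT α AND ε = min(a, b) on (0.30, 0.23) = 0.23
ε OR δ = max(a, b) on (0.23, 0.86) = 0.86
α AND (ε OR δ) = min(a, b) on (0.70, 0.86) = 0.70
(NOT α AND ε) AND (α AND (ε OR δ)) = min(a, b) on (0.23, 0.70) = 0.23

0.23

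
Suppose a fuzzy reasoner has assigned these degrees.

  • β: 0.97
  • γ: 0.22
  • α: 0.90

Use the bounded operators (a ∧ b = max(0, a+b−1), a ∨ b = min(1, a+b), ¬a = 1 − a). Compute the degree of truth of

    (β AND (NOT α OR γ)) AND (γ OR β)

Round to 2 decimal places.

NOT α = 1 − 0.90 = 0.10
NOT α OR γ = min(1, a+b) on (0.10, 0.22) = 0.32
β AND (NOT α OR γ) = max(0, a+b−1) on (0.97, 0.32) = 0.29
γ OR β = min(1, a+b) on (0.22, 0.97) = 1.00
(β AND (NOT α OR γ)) AND (γ OR β) = max(0, a+b−1) on (0.29, 1.00) = 0.29

0.29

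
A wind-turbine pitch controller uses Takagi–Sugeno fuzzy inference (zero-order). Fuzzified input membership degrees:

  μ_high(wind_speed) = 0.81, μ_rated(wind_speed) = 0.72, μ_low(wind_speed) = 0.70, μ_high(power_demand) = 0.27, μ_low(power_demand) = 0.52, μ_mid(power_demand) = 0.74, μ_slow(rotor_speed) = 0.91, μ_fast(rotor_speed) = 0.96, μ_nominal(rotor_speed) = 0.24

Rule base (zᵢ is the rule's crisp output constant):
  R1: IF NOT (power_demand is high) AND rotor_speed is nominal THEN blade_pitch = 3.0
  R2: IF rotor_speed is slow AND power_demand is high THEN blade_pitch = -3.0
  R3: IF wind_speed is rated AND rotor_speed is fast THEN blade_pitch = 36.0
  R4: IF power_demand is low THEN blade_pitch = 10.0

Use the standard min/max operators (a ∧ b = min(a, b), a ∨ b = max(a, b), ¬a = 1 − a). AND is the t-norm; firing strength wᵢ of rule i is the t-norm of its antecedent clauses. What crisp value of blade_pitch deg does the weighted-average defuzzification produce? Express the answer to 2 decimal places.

17.73

R1 (z=3.0): ¬high=1−0.27=0.73, nominal=0.24; AND[min(a, b)] → w = 0.24
R2 (z=-3.0): slow=0.91, high=0.27; AND[min(a, b)] → w = 0.27
R3 (z=36.0): rated=0.72, fast=0.96; AND[min(a, b)] → w = 0.72
R4 (z=10.0): low=0.52 → w = 0.52
Weighted average = (0.24·3.0 + 0.27·-3.0 + 0.72·36.0 + 0.52·10.0) / (0.24 + 0.27 + 0.72 + 0.52)
  = 31.0300 / 1.7500 = 17.73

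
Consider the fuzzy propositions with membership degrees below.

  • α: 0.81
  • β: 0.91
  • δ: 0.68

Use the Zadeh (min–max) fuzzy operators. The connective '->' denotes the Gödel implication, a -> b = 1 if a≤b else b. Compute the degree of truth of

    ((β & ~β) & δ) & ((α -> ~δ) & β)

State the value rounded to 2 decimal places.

~β = 1 − 0.91 = 0.09
β & ~β = min(a, b) on (0.91, 0.09) = 0.09
(β & ~β) & δ = min(a, b) on (0.09, 0.68) = 0.09
~δ = 1 − 0.68 = 0.32
α -> ~δ  [Gödel: 1 if a≤b else b] with a=0.81, b=0.32 → 0.32
(α -> ~δ) & β = min(a, b) on (0.32, 0.91) = 0.32
((β & ~β) & δ) & ((α -> ~δ) & β) = min(a, b) on (0.09, 0.32) = 0.09

0.09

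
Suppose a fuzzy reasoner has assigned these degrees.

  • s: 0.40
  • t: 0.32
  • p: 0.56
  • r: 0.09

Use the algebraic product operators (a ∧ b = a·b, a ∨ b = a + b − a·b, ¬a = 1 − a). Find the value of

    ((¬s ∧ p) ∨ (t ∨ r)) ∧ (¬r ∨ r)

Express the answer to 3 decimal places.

0.541

¬s = 1 − 0.4000 = 0.6000
¬s ∧ p = a·b on (0.6000, 0.5600) = 0.3360
t ∨ r = a + b − a·b on (0.3200, 0.0900) = 0.3812
(¬s ∧ p) ∨ (t ∨ r) = a + b − a·b on (0.3360, 0.3812) = 0.5891
¬r = 1 − 0.0900 = 0.9100
¬r ∨ r = a + b − a·b on (0.9100, 0.0900) = 0.9181
((¬s ∧ p) ∨ (t ∨ r)) ∧ (¬r ∨ r) = a·b on (0.5891, 0.9181) = 0.5409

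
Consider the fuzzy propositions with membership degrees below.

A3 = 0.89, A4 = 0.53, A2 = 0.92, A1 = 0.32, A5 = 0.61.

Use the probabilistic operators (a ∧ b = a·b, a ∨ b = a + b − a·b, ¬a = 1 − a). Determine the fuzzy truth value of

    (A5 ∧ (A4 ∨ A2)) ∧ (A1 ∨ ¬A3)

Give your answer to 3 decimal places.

0.232

A4 ∨ A2 = a + b − a·b on (0.5300, 0.9200) = 0.9624
A5 ∧ (A4 ∨ A2) = a·b on (0.6100, 0.9624) = 0.5871
¬A3 = 1 − 0.8900 = 0.1100
A1 ∨ ¬A3 = a + b − a·b on (0.3200, 0.1100) = 0.3948
(A5 ∧ (A4 ∨ A2)) ∧ (A1 ∨ ¬A3) = a·b on (0.5871, 0.3948) = 0.2318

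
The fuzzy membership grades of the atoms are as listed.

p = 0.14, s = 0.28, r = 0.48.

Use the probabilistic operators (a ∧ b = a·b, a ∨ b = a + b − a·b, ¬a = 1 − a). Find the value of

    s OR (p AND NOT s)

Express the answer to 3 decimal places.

0.353

NOT s = 1 − 0.2800 = 0.7200
p AND NOT s = a·b on (0.1400, 0.7200) = 0.1008
s OR (p AND NOT s) = a + b − a·b on (0.2800, 0.1008) = 0.3526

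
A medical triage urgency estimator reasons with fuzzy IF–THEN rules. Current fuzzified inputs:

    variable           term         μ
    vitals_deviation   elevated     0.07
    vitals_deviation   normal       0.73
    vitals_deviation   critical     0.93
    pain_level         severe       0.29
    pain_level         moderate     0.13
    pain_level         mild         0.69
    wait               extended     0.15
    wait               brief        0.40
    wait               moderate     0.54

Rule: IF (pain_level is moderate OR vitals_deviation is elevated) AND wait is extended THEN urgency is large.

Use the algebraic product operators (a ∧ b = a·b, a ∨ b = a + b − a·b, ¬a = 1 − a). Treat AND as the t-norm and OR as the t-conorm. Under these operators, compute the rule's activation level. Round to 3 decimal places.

0.029

firing strength: (moderate=0.13 OR elevated=0.07) = 0.1909; AND[a·b] with extended=0.15 → w = 0.0286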